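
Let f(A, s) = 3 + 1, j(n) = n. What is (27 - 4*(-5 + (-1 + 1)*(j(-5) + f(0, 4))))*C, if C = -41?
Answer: -1927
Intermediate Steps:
f(A, s) = 4
(27 - 4*(-5 + (-1 + 1)*(j(-5) + f(0, 4))))*C = (27 - 4*(-5 + (-1 + 1)*(-5 + 4)))*(-41) = (27 - 4*(-5 + 0*(-1)))*(-41) = (27 - 4*(-5 + 0))*(-41) = (27 - 4*(-5))*(-41) = (27 + 20)*(-41) = 47*(-41) = -1927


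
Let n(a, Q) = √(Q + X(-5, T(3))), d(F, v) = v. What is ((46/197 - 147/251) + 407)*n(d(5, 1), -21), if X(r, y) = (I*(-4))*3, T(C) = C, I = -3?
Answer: 20107516*√15/49447 ≈ 1574.9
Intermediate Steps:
X(r, y) = 36 (X(r, y) = -3*(-4)*3 = 12*3 = 36)
n(a, Q) = √(36 + Q) (n(a, Q) = √(Q + 36) = √(36 + Q))
((46/197 - 147/251) + 407)*n(d(5, 1), -21) = ((46/197 - 147/251) + 407)*√(36 - 21) = ((46*(1/197) - 147*1/251) + 407)*√15 = ((46/197 - 147/251) + 407)*√15 = (-17413/49447 + 407)*√15 = 20107516*√15/49447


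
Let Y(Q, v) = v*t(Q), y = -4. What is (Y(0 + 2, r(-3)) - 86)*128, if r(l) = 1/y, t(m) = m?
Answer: -11072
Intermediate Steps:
r(l) = -1/4 (r(l) = 1/(-4) = -1/4)
Y(Q, v) = Q*v (Y(Q, v) = v*Q = Q*v)
(Y(0 + 2, r(-3)) - 86)*128 = ((0 + 2)*(-1/4) - 86)*128 = (2*(-1/4) - 86)*128 = (-1/2 - 86)*128 = -173/2*128 = -11072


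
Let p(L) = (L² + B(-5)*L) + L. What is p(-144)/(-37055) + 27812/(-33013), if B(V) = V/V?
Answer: -1705623484/1223296715 ≈ -1.3943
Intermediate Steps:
B(V) = 1
p(L) = L² + 2*L (p(L) = (L² + 1*L) + L = (L² + L) + L = (L + L²) + L = L² + 2*L)
p(-144)/(-37055) + 27812/(-33013) = -144*(2 - 144)/(-37055) + 27812/(-33013) = -144*(-142)*(-1/37055) + 27812*(-1/33013) = 20448*(-1/37055) - 27812/33013 = -20448/37055 - 27812/33013 = -1705623484/1223296715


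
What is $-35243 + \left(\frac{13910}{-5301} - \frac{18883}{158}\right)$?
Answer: $- \frac{29620353157}{837558} \approx -35365.0$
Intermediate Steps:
$-35243 + \left(\frac{13910}{-5301} - \frac{18883}{158}\right) = -35243 + \left(13910 \left(- \frac{1}{5301}\right) - \frac{18883}{158}\right) = -35243 - \frac{102296563}{837558} = - \frac{29620353157}{837558}$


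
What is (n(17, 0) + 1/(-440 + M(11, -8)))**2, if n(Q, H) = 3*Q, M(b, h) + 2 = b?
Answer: 483120400/185761 ≈ 2600.8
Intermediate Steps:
M(b, h) = -2 + b
(n(17, 0) + 1/(-440 + M(11, -8)))**2 = (3*17 + 1/(-440 + (-2 + 11)))**2 = (51 + 1/(-440 + 9))**2 = (51 + 1/(-431))**2 = (51 - 1/431)**2 = (21980/431)**2 = 483120400/185761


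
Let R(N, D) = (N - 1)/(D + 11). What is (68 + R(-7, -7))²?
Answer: 4356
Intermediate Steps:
R(N, D) = (-1 + N)/(11 + D)
(68 + R(-7, -7))² = (68 + (-1 - 7)/(11 - 7))² = (68 - 8/4)² = (68 + (¼)*(-8))² = (68 - 2)² = 66² = 4356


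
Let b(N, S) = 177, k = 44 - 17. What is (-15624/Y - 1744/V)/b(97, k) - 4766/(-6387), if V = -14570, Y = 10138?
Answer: 10272086085502/13915562784945 ≈ 0.73817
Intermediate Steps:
k = 27
(-15624/Y - 1744/V)/b(97, k) - 4766/(-6387) = (-15624/10138 - 1744/(-14570))/177 - 4766/(-6387) = (-15624*1/10138 - 1744*(-1/14570))*(1/177) - 4766*(-1/6387) = (-7812/5069 + 872/7285)*(1/177) + 4766/6387 = -52490252/36927665*1/177 + 4766/6387 = -52490252/6536196705 + 4766/6387 = 10272086085502/13915562784945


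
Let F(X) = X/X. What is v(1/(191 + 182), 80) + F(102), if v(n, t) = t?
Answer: 81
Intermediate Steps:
F(X) = 1
v(1/(191 + 182), 80) + F(102) = 80 + 1 = 81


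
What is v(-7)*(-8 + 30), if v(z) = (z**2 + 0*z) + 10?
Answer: 1298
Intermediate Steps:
v(z) = 10 + z**2 (v(z) = (z**2 + 0) + 10 = z**2 + 10 = 10 + z**2)
v(-7)*(-8 + 30) = (10 + (-7)**2)*(-8 + 30) = (10 + 49)*22 = 59*22 = 1298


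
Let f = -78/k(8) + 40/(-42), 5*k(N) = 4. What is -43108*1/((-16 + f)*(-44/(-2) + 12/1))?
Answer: 905268/81719 ≈ 11.078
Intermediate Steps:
k(N) = ⅘ (k(N) = (⅕)*4 = ⅘)
f = -4135/42 (f = -78/⅘ + 40/(-42) = -78*5/4 + 40*(-1/42) = -195/2 - 20/21 = -4135/42 ≈ -98.452)
-43108*1/((-16 + f)*(-44/(-2) + 12/1)) = -43108*1/((-16 - 4135/42)*(-44/(-2) + 12/1)) = -43108*(-42/(4807*(-44*(-½) + 12*1))) = -43108*(-42/(4807*(22 + 12))) = -43108/((-4807/42*34)) = -43108/(-81719/21) = -43108*(-21/81719) = 905268/81719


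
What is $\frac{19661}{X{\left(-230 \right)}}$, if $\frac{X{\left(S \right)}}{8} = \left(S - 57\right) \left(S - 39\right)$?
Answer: $\frac{19661}{617624} \approx 0.031833$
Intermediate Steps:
$X{\left(S \right)} = 8 \left(-57 + S\right) \left(-39 + S\right)$ ($X{\left(S \right)} = 8 \left(S - 57\right) \left(S - 39\right) = 8 \left(-57 + S\right) \left(-39 + S\right)$)
$\frac{19661}{X{\left(-230 \right)}} = \frac{19661}{17784 - -176640 + 8 \left(-230\right)^{2}} = \frac{19661}{17784 + 176640 + 8 \cdot 52900} = \frac{19661}{17784 + 176640 + 423200} = \frac{19661}{617624}$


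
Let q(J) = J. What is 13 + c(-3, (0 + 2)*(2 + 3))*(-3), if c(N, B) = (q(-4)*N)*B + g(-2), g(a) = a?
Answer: -341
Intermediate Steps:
c(N, B) = -2 - 4*B*N (c(N, B) = (-4*N)*B - 2 = -4*B*N - 2 = -2 - 4*B*N)
13 + c(-3, (0 + 2)*(2 + 3))*(-3) = 13 + (-2 - 4*(0 + 2)*(2 + 3)*(-3))*(-3) = 13 + (-2 - 4*2*5*(-3))*(-3) = 13 + (-2 - 4*10*(-3))*(-3) = 13 + (-2 + 120)*(-3) = 13 + 118*(-3) = 13 - 354 = -341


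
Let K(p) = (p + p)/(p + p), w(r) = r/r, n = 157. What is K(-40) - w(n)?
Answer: 0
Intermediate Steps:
w(r) = 1
K(p) = 1 (K(p) = (2*p)/((2*p)) = (2*p)*(1/(2*p)) = 1)
K(-40) - w(n) = 1 - 1*1 = 1 - 1 = 0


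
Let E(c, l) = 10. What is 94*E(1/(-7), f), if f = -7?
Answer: 940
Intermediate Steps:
94*E(1/(-7), f) = 94*10 = 940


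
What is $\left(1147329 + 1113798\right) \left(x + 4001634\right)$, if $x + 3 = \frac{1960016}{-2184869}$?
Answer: $\frac{19769118291921591021}{2184869} \approx 9.0482 \cdot 10^{12}$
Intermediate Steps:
$x = - \frac{8514623}{2184869}$ ($x = -3 + \frac{1960016}{-2184869} = -3 + 1960016 \left(- \frac{1}{2184869}\right) = -3 - \frac{1960016}{2184869} = - \frac{8514623}{2184869} \approx -3.8971$)
$\left(1147329 + 1113798\right) \left(x + 4001634\right) = \left(1147329 + 1113798\right) \left(- \frac{8514623}{2184869} + 4001634\right) = 2261127 \cdot \frac{8743037561323}{2184869} = \frac{19769118291921591021}{2184869}$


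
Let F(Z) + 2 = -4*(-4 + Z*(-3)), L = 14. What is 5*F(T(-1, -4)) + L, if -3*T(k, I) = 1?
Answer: 64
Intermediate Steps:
T(k, I) = -⅓ (T(k, I) = -⅓*1 = -⅓)
F(Z) = 14 + 12*Z (F(Z) = -2 - 4*(-4 + Z*(-3)) = -2 - 4*(-4 - 3*Z) = -2 + (16 + 12*Z) = 14 + 12*Z)
5*F(T(-1, -4)) + L = 5*(14 + 12*(-⅓)) + 14 = 5*(14 - 4) + 14 = 5*10 + 14 = 50 + 14 = 64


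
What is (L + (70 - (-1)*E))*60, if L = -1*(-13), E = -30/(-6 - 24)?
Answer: 5040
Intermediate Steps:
E = 1 (E = -30/(-30) = -30*(-1/30) = 1)
L = 13
(L + (70 - (-1)*E))*60 = (13 + (70 - (-1)))*60 = (13 + (70 - 1*(-1)))*60 = (13 + (70 + 1))*60 = (13 + 71)*60 = 84*60 = 5040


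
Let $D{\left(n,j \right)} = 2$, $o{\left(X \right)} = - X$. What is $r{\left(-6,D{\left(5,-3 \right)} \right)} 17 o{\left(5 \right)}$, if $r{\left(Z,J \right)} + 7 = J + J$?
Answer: $255$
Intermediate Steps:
$r{\left(Z,J \right)} = -7 + 2 J$ ($r{\left(Z,J \right)} = -7 + \left(J + J\right) = -7 + 2 J$)
$r{\left(-6,D{\left(5,-3 \right)} \right)} 17 o{\left(5 \right)} = \left(-7 + 2 \cdot 2\right) 17 \left(\left(-1\right) 5\right) = \left(-7 + 4\right) 17 \left(-5\right) = \left(-3\right) 17 \left(-5\right) = \left(-51\right) \left(-5\right) = 255$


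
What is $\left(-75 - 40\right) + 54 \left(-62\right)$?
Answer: $-3463$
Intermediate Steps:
$\left(-75 - 40\right) + 54 \left(-62\right) = -115 - 3348 = -3463$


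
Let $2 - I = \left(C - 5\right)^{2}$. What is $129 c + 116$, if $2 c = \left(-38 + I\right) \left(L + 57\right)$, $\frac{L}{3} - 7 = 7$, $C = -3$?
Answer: $-638434$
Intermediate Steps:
$L = 42$ ($L = 21 + 3 \cdot 7 = 21 + 21 = 42$)
$I = -62$ ($I = 2 - \left(-3 - 5\right)^{2} = 2 - \left(-8\right)^{2} = 2 - 64 = -62$)
$c = -4950$ ($c = \frac{\left(-38 - 62\right) \left(42 + 57\right)}{2} = \frac{\left(-100\right) 99}{2} = \frac{1}{2} \left(-9900\right) = -4950$)
$129 c + 116 = 129 \left(-4950\right) + 116 = -638550 + 116 = -638434$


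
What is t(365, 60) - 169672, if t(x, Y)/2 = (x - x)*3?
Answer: -169672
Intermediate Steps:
t(x, Y) = 0 (t(x, Y) = 2*((x - x)*3) = 2*(0*3) = 2*0 = 0)
t(365, 60) - 169672 = 0 - 169672 = -169672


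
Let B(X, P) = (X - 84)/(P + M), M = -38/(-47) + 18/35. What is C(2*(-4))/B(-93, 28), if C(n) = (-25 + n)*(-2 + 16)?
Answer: 1061192/13865 ≈ 76.537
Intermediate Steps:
M = 2176/1645 (M = -38*(-1/47) + 18*(1/35) = 38/47 + 18/35 = 2176/1645 ≈ 1.3228)
B(X, P) = (-84 + X)/(2176/1645 + P) (B(X, P) = (X - 84)/(P + 2176/1645) = (-84 + X)/(2176/1645 + P))
C(n) = -350 + 14*n (C(n) = (-25 + n)*14 = -350 + 14*n)
C(2*(-4))/B(-93, 28) = (-350 + 14*(2*(-4)))/((1645*(-84 - 93)/(2176 + 1645*28))) = (-350 + 14*(-8))/((1645*(-177)/(2176 + 46060))) = (-350 - 112)/((1645*(-177)/48236)) = -462/(1645*(1/48236)*(-177)) = -462/(-291165/48236) = -462*(-48236/291165) = 1061192/13865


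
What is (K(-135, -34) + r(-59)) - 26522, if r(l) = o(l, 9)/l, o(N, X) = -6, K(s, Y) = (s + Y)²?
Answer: 120307/59 ≈ 2039.1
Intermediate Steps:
K(s, Y) = (Y + s)²
r(l) = -6/l
(K(-135, -34) + r(-59)) - 26522 = ((-34 - 135)² - 6/(-59)) - 26522 = ((-169)² - 6*(-1/59)) - 26522 = (28561 + 6/59) - 26522 = 1685105/59 - 26522 = 120307/59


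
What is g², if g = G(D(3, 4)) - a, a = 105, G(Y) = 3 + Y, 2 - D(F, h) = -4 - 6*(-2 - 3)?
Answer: 15876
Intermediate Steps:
D(F, h) = -24 (D(F, h) = 2 - (-4 - 6*(-2 - 3)) = 2 - (-4 - 6*(-5)) = 2 - (-4 - 1*(-30)) = 2 - (-4 + 30) = 2 - 1*26 = 2 - 26 = -24)
g = -126 (g = (3 - 24) - 1*105 = -21 - 105 = -126)
g² = (-126)² = 15876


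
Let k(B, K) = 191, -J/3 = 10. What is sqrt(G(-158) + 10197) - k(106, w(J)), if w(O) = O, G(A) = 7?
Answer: -191 + 2*sqrt(2551) ≈ -89.985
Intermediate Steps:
J = -30 (J = -3*10 = -30)
sqrt(G(-158) + 10197) - k(106, w(J)) = sqrt(7 + 10197) - 1*191 = sqrt(10204) - 191 = 2*sqrt(2551) - 191 = -191 + 2*sqrt(2551)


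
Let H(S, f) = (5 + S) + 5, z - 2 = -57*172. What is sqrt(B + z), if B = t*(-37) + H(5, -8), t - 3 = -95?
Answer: I*sqrt(6383) ≈ 79.894*I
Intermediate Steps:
t = -92 (t = 3 - 95 = -92)
z = -9802 (z = 2 - 57*172 = 2 - 9804 = -9802)
H(S, f) = 10 + S
B = 3419 (B = -92*(-37) + (10 + 5) = 3404 + 15 = 3419)
sqrt(B + z) = sqrt(3419 - 9802) = sqrt(-6383) = I*sqrt(6383)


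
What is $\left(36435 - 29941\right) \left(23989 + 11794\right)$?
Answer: $232374802$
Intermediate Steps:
$\left(36435 - 29941\right) \left(23989 + 11794\right) = \left(36435 - 29941\right) 35783 = 6494 \cdot 35783 = 232374802$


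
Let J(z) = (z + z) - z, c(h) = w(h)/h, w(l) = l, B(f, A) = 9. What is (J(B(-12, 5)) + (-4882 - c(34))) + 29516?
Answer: 24642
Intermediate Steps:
c(h) = 1 (c(h) = h/h = 1)
J(z) = z (J(z) = 2*z - z = z)
(J(B(-12, 5)) + (-4882 - c(34))) + 29516 = (9 + (-4882 - 1*1)) + 29516 = (9 + (-4882 - 1)) + 29516 = (9 - 4883) + 29516 = -4874 + 29516 = 24642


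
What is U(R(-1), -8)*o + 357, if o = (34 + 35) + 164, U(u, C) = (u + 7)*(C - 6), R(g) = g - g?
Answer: -22477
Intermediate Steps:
R(g) = 0
U(u, C) = (-6 + C)*(7 + u) (U(u, C) = (7 + u)*(-6 + C) = (-6 + C)*(7 + u))
o = 233 (o = 69 + 164 = 233)
U(R(-1), -8)*o + 357 = (-42 - 6*0 + 7*(-8) - 8*0)*233 + 357 = (-42 + 0 - 56 + 0)*233 + 357 = -98*233 + 357 = -22834 + 357 = -22477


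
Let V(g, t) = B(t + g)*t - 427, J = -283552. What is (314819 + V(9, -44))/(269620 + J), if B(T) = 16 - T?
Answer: -78037/3483 ≈ -22.405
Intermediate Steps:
V(g, t) = -427 + t*(16 - g - t) (V(g, t) = (16 - (t + g))*t - 427 = (16 - (g + t))*t - 427 = (16 + (-g - t))*t - 427 = (16 - g - t)*t - 427 = t*(16 - g - t) - 427 = -427 + t*(16 - g - t))
(314819 + V(9, -44))/(269620 + J) = (314819 + (-427 - 1*(-44)*(-16 + 9 - 44)))/(269620 - 283552) = (314819 + (-427 - 1*(-44)*(-51)))/(-13932) = (314819 + (-427 - 2244))*(-1/13932) = (314819 - 2671)*(-1/13932) = 312148*(-1/13932) = -78037/3483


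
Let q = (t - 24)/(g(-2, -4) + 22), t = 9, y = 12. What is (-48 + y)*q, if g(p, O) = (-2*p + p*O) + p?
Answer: 135/8 ≈ 16.875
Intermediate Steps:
g(p, O) = -p + O*p (g(p, O) = (-2*p + O*p) + p = -p + O*p)
q = -15/32 (q = (9 - 24)/(-2*(-1 - 4) + 22) = -15/(-2*(-5) + 22) = -15/(10 + 22) = -15/32 ≈ -0.46875)
(-48 + y)*q = (-48 + 12)*(-15/32) = -36*(-15/32) = 135/8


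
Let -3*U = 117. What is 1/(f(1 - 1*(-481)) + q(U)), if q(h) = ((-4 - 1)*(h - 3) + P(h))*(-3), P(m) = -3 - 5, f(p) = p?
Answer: -1/124 ≈ -0.0080645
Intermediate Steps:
U = -39 (U = -1/3*117 = -39)
P(m) = -8
q(h) = -21 + 15*h (q(h) = ((-4 - 1)*(h - 3) - 8)*(-3) = (-5*(-3 + h) - 8)*(-3) = ((15 - 5*h) - 8)*(-3) = (7 - 5*h)*(-3) = -21 + 15*h)
1/(f(1 - 1*(-481)) + q(U)) = 1/((1 - 1*(-481)) + (-21 + 15*(-39))) = 1/((1 + 481) + (-21 - 585)) = 1/(482 - 606) = 1/(-124) = -1/124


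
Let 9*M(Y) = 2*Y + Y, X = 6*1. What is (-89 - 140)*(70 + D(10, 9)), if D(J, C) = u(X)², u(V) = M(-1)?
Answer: -144499/9 ≈ -16055.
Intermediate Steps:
X = 6
M(Y) = Y/3 (M(Y) = (2*Y + Y)/9 = (3*Y)/9 = Y/3)
u(V) = -⅓ (u(V) = (⅓)*(-1) = -⅓)
D(J, C) = ⅑ (D(J, C) = (-⅓)² = ⅑)
(-89 - 140)*(70 + D(10, 9)) = (-89 - 140)*(70 + ⅑) = -229*631/9 = -144499/9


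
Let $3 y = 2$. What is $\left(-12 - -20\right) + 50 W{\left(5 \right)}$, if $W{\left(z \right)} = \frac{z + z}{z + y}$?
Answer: $\frac{1636}{17} \approx 96.235$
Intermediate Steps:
$y = \frac{2}{3}$ ($y = \frac{1}{3} \cdot 2 = \frac{2}{3} \approx 0.66667$)
$W{\left(z \right)} = \frac{2 z}{\frac{2}{3} + z}$ ($W{\left(z \right)} = \frac{z + z}{z + \frac{2}{3}} = \frac{2 z}{\frac{2}{3} + z}$)
$\left(-12 - -20\right) + 50 W{\left(5 \right)} = \left(-12 - -20\right) + 50 \cdot 6 \cdot 5 \frac{1}{2 + 3 \cdot 5} = \left(-12 + 20\right) + 50 \cdot 6 \cdot 5 \frac{1}{2 + 15} = 8 + 50 \cdot 6 \cdot 5 \cdot \frac{1}{17} = 8 + 50 \cdot \frac{30}{17} = 8 + \frac{1500}{17} = \frac{1636}{17}$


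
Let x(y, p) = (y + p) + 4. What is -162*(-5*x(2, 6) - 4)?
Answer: 10368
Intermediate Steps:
x(y, p) = 4 + p + y (x(y, p) = (p + y) + 4 = 4 + p + y)
-162*(-5*x(2, 6) - 4) = -162*(-5*(4 + 6 + 2) - 4) = -162*(-5*12 - 4) = -162*(-60 - 4) = -162*(-64) = 10368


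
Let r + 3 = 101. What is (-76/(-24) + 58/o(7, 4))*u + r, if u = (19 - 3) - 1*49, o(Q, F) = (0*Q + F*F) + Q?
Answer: -4127/46 ≈ -89.717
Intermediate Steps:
r = 98 (r = -3 + 101 = 98)
o(Q, F) = Q + F² (o(Q, F) = (0 + F²) + Q = F² + Q = Q + F²)
u = -33 (u = 16 - 49 = -33)
(-76/(-24) + 58/o(7, 4))*u + r = (-76/(-24) + 58/(7 + 4²))*(-33) + 98 = (-76*(-1/24) + 58/(7 + 16))*(-33) + 98 = (19/6 + 58/23)*(-33) + 98 = (785/138)*(-33) + 98 = -8635/46 + 98 = -4127/46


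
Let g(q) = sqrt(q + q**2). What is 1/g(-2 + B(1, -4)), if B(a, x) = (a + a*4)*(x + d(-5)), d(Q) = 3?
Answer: sqrt(42)/42 ≈ 0.15430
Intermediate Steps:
B(a, x) = 5*a*(3 + x) (B(a, x) = (a + a*4)*(x + 3) = (a + 4*a)*(3 + x) = (5*a)*(3 + x) = 5*a*(3 + x))
1/g(-2 + B(1, -4)) = 1/(sqrt((-2 + 5*1*(3 - 4))*(1 + (-2 + 5*1*(3 - 4))))) = 1/(sqrt((-2 + 5*1*(-1))*(1 + (-2 + 5*1*(-1))))) = 1/(sqrt((-2 - 5)*(1 + (-2 - 5)))) = 1/(sqrt(-7*(1 - 7))) = 1/(sqrt(-7*(-6))) = 1/(sqrt(42)) = sqrt(42)/42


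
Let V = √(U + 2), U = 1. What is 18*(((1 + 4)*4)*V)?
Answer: 360*√3 ≈ 623.54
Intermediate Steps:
V = √3 (V = √(1 + 2) = √3 ≈ 1.7320)
18*(((1 + 4)*4)*V) = 18*(((1 + 4)*4)*√3) = 18*((5*4)*√3) = 18*(20*√3) = 360*√3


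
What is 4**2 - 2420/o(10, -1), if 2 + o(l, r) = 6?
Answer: -589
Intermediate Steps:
o(l, r) = 4 (o(l, r) = -2 + 6 = 4)
4**2 - 2420/o(10, -1) = 4**2 - 2420/4 = 16 - 2420/4 = 16 - 121*5 = 16 - 605 = -589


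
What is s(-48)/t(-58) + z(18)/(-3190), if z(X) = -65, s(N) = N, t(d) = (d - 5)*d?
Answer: 97/13398 ≈ 0.0072399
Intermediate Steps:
t(d) = d*(-5 + d) (t(d) = (-5 + d)*d = d*(-5 + d))
s(-48)/t(-58) + z(18)/(-3190) = -48*(-1/(58*(-5 - 58))) - 65/(-3190) = -48/((-58*(-63))) - 65*(-1/3190) = -48/3654 + 13/638 = -48*1/3654 + 13/638 = -8/609 + 13/638 = 97/13398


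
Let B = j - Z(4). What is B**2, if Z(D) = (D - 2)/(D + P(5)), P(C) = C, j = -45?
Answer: 165649/81 ≈ 2045.0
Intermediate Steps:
Z(D) = (-2 + D)/(5 + D) (Z(D) = (D - 2)/(D + 5) = (-2 + D)/(5 + D))
B = -407/9 (B = -45 - (-2 + 4)/(5 + 4) = -45 - 2/9 = -407/9 ≈ -45.222)
B**2 = (-407/9)**2 = 165649/81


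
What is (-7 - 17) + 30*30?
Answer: 876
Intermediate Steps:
(-7 - 17) + 30*30 = -24 + 900 = 876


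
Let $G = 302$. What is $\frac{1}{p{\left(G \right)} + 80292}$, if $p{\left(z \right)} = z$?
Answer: $\frac{1}{80594} \approx 1.2408 \cdot 10^{-5}$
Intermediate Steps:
$\frac{1}{p{\left(G \right)} + 80292} = \frac{1}{302 + 80292} = \frac{1}{80594}$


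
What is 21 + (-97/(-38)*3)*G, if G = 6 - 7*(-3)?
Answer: 8655/38 ≈ 227.76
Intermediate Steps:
G = 27 (G = 6 + 21 = 27)
21 + (-97/(-38)*3)*G = 21 + (-97/(-38)*3)*27 = 21 + (-97*(-1/38)*3)*27 = 21 + ((97/38)*3)*27 = 21 + (291/38)*27 = 21 + 7857/38 = 8655/38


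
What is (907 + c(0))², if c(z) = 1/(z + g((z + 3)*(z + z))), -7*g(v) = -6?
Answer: 29691601/36 ≈ 8.2477e+5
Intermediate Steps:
g(v) = 6/7 (g(v) = -⅐*(-6) = 6/7)
c(z) = 1/(6/7 + z) (c(z) = 1/(z + 6/7) = 1/(6/7 + z))
(907 + c(0))² = (907 + 7/(6 + 7*0))² = (907 + 7/(6 + 0))² = (907 + 7/6)² = (5449/6)² = 29691601/36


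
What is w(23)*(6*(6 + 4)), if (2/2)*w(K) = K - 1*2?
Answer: 1260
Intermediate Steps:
w(K) = -2 + K (w(K) = K - 1*2 = K - 2 = -2 + K)
w(23)*(6*(6 + 4)) = (-2 + 23)*(6*(6 + 4)) = 21*(6*10) = 21*60 = 1260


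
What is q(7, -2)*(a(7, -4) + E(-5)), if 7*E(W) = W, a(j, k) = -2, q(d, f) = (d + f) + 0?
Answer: -95/7 ≈ -13.571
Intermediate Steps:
q(d, f) = d + f
E(W) = W/7
q(7, -2)*(a(7, -4) + E(-5)) = (7 - 2)*(-2 + (⅐)*(-5)) = 5*(-2 - 5/7) = 5*(-19/7) = -95/7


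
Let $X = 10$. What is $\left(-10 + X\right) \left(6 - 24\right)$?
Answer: $0$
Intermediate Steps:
$\left(-10 + X\right) \left(6 - 24\right) = \left(-10 + 10\right) \left(6 - 24\right) = 0 \left(-18\right) = 0$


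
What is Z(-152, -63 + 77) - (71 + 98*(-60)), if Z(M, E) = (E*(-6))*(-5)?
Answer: 6229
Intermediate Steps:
Z(M, E) = 30*E (Z(M, E) = -6*E*(-5) = 30*E)
Z(-152, -63 + 77) - (71 + 98*(-60)) = 30*(-63 + 77) - (71 + 98*(-60)) = 30*14 - (71 - 5880) = 420 - 1*(-5809) = 420 + 5809 = 6229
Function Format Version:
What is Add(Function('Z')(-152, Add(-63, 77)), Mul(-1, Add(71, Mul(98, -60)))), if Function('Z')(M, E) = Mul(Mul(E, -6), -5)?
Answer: 6229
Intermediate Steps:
Function('Z')(M, E) = Mul(30, E) (Function('Z')(M, E) = Mul(Mul(-6, E), -5) = Mul(30, E))
Add(Function('Z')(-152, Add(-63, 77)), Mul(-1, Add(71, Mul(98, -60)))) = Add(Mul(30, Add(-63, 77)), Mul(-1, Add(71, Mul(98, -60)))) = Add(Mul(30, 14), Mul(-1, Add(71, -5880))) = Add(420, Mul(-1, -5809)) = Add(420, 5809) = 6229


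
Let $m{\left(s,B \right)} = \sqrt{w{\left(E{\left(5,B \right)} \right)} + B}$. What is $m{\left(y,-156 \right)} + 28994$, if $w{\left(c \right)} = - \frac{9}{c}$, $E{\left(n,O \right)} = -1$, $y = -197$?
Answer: $28994 + 7 i \sqrt{3} \approx 28994.0 + 12.124 i$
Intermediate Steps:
$m{\left(s,B \right)} = \sqrt{9 + B}$ ($m{\left(s,B \right)} = \sqrt{- \frac{9}{-1} + B} = \sqrt{\left(-9\right) \left(-1\right) + B} = \sqrt{9 + B}$)
$m{\left(y,-156 \right)} + 28994 = \sqrt{9 - 156} + 28994 = \sqrt{-147} + 28994 = 7 i \sqrt{3} + 28994 = 28994 + 7 i \sqrt{3}$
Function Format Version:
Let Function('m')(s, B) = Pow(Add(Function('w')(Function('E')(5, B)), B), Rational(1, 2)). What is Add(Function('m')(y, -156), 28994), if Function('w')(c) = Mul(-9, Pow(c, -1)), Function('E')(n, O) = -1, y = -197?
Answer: Add(28994, Mul(7, I, Pow(3, Rational(1, 2)))) ≈ Add(28994., Mul(12.124, I))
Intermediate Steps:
Function('m')(s, B) = Pow(Add(9, B), Rational(1, 2)) (Function('m')(s, B) = Pow(Add(Mul(-9, Pow(-1, -1)), B), Rational(1, 2)) = Pow(Add(Mul(-9, -1), B), Rational(1, 2)) = Pow(Add(9, B), Rational(1, 2)))
Add(Function('m')(y, -156), 28994) = Add(Pow(Add(9, -156), Rational(1, 2)), 28994) = Add(Pow(-147, Rational(1, 2)), 28994) = Add(Mul(7, I, Pow(3, Rational(1, 2))), 28994) = Add(28994, Mul(7, I, Pow(3, Rational(1, 2))))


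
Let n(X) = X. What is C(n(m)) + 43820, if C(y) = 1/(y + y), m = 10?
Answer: 876401/20 ≈ 43820.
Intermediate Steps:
C(y) = 1/(2*y)
C(n(m)) + 43820 = (½)/10 + 43820 = (½)*(⅒) + 43820 = 1/20 + 43820 = 876401/20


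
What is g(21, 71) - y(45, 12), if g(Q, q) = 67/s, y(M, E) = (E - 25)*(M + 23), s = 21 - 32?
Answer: 9657/11 ≈ 877.91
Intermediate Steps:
s = -11
y(M, E) = (-25 + E)*(23 + M)
g(Q, q) = -67/11 (g(Q, q) = 67/(-11) = 67*(-1/11) = -67/11)
g(21, 71) - y(45, 12) = -67/11 - (-575 - 25*45 + 23*12 + 12*45) = -67/11 - (-575 - 1125 + 276 + 540) = -67/11 - 1*(-884) = -67/11 + 884 = 9657/11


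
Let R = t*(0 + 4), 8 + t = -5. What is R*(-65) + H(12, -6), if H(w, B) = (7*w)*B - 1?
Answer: 2875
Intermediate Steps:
t = -13 (t = -8 - 5 = -13)
R = -52 (R = -13*(0 + 4) = -13*4 = -52)
H(w, B) = -1 + 7*B*w (H(w, B) = 7*B*w - 1 = -1 + 7*B*w)
R*(-65) + H(12, -6) = -52*(-65) + (-1 + 7*(-6)*12) = 3380 + (-1 - 504) = 3380 - 505 = 2875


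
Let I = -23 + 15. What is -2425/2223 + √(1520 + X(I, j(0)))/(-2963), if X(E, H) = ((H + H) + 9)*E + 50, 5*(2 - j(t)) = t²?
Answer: -2425/2223 - √1466/2963 ≈ -1.1038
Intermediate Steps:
I = -8
j(t) = 2 - t²/5
X(E, H) = 50 + E*(9 + 2*H) (X(E, H) = (2*H + 9)*E + 50 = (9 + 2*H)*E + 50 = E*(9 + 2*H) + 50 = 50 + E*(9 + 2*H))
-2425/2223 + √(1520 + X(I, j(0)))/(-2963) = -2425/2223 + √(1520 + (50 + 9*(-8) + 2*(-8)*(2 - ⅕*0²)))/(-2963) = -2425*1/2223 + √(1520 + (50 - 72 + 2*(-8)*(2 - ⅕*0)))*(-1/2963) = -2425/2223 + √(1520 + (50 - 72 + 2*(-8)*(2 + 0)))*(-1/2963) = -2425/2223 + √(1520 + (50 - 72 + 2*(-8)*2))*(-1/2963) = -2425/2223 + √(1520 + (50 - 72 - 32))*(-1/2963) = -2425/2223 + √(1520 - 54)*(-1/2963) = -2425/2223 + √1466*(-1/2963) = -2425/2223 - √1466/2963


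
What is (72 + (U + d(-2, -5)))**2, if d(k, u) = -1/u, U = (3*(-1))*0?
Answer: 130321/25 ≈ 5212.8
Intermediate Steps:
U = 0 (U = -3*0 = 0)
(72 + (U + d(-2, -5)))**2 = (72 + (0 - 1/(-5)))**2 = (72 + (0 - 1*(-1/5)))**2 = (72 + (0 + 1/5))**2 = (72 + 1/5)**2 = (361/5)**2 = 130321/25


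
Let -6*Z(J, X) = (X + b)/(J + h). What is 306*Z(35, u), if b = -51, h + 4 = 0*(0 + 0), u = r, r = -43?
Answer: 4794/31 ≈ 154.65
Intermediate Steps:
u = -43
h = -4 (h = -4 + 0*(0 + 0) = -4 + 0*0 = -4 + 0 = -4)
Z(J, X) = -(-51 + X)/(6*(-4 + J)) (Z(J, X) = -(X - 51)/(6*(J - 4)) = -(-51 + X)/(6*(-4 + J)))
306*Z(35, u) = 306*((51 - 1*(-43))/(6*(-4 + 35))) = 306*((⅙)*(51 + 43)/31) = 306*((⅙)*(1/31)*94) = 306*(47/93) = 4794/31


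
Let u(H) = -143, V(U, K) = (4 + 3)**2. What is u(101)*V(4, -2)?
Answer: -7007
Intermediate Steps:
V(U, K) = 49 (V(U, K) = 7**2 = 49)
u(101)*V(4, -2) = -143*49 = -7007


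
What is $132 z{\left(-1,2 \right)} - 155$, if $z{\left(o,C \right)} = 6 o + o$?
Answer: $-1079$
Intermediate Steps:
$z{\left(o,C \right)} = 7 o$
$132 z{\left(-1,2 \right)} - 155 = 132 \cdot 7 \left(-1\right) - 155 = 132 \left(-7\right) - 155 = -924 - 155 = -1079$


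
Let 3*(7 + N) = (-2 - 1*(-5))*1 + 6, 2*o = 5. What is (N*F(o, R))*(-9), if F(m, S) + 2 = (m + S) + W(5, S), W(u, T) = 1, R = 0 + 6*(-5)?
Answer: -1026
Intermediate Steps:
R = -30 (R = 0 - 30 = -30)
o = 5/2 (o = (½)*5 = 5/2 ≈ 2.5000)
F(m, S) = -1 + S + m (F(m, S) = -2 + ((m + S) + 1) = -2 + ((S + m) + 1) = -2 + (1 + S + m) = -1 + S + m)
N = -4 (N = -7 + ((-2 - 1*(-5))*1 + 6)/3 = -7 + ((-2 + 5)*1 + 6)/3 = -7 + (3*1 + 6)/3 = -7 + (3 + 6)/3 = -7 + (⅓)*9 = -7 + 3 = -4)
(N*F(o, R))*(-9) = -4*(-1 - 30 + 5/2)*(-9) = -4*(-57/2)*(-9) = 114*(-9) = -1026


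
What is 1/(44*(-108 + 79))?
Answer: -1/1276 ≈ -0.00078370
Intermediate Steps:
1/(44*(-108 + 79)) = 1/(44*(-29)) = 1/(-1276) = -1/1276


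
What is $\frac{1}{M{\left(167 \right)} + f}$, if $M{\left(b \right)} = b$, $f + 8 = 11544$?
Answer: $\frac{1}{11703} \approx 8.5448 \cdot 10^{-5}$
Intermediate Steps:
$f = 11536$ ($f = -8 + 11544 = 11536$)
$\frac{1}{M{\left(167 \right)} + f} = \frac{1}{167 + 11536} = \frac{1}{11703}$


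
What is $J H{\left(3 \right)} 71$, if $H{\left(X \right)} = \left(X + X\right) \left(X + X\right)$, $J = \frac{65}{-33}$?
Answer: $- \frac{55380}{11} \approx -5034.5$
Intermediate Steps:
$J = - \frac{65}{33}$ ($J = 65 \left(- \frac{1}{33}\right) = - \frac{65}{33} \approx -1.9697$)
$H{\left(X \right)} = 4 X^{2}$ ($H{\left(X \right)} = 2 X 2 X = 4 X^{2}$)
$J H{\left(3 \right)} 71 = - \frac{65 \cdot 4 \cdot 3^{2}}{33} \cdot 71 = - \frac{65 \cdot 4 \cdot 9}{33} \cdot 71 = \left(- \frac{65}{33}\right) 36 \cdot 71 = \left(- \frac{780}{11}\right) 71 = - \frac{55380}{11}$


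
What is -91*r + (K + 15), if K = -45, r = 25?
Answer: -2305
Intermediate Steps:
-91*r + (K + 15) = -91*25 + (-45 + 15) = -2275 - 30 = -2305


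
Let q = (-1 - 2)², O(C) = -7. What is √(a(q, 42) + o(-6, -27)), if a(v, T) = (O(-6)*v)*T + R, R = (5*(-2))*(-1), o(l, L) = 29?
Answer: I*√2607 ≈ 51.059*I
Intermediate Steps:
R = 10 (R = -10*(-1) = 10)
q = 9 (q = (-3)² = 9)
a(v, T) = 10 - 7*T*v (a(v, T) = (-7*v)*T + 10 = -7*T*v + 10 = 10 - 7*T*v)
√(a(q, 42) + o(-6, -27)) = √((10 - 7*42*9) + 29) = √((10 - 2646) + 29) = √(-2636 + 29) = √(-2607) = I*√2607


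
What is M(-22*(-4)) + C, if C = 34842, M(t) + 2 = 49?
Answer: 34889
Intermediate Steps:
M(t) = 47 (M(t) = -2 + 49 = 47)
M(-22*(-4)) + C = 47 + 34842 = 34889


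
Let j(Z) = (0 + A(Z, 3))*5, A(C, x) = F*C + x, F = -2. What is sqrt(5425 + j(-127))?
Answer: sqrt(6710) ≈ 81.915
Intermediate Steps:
A(C, x) = x - 2*C (A(C, x) = -2*C + x = x - 2*C)
j(Z) = 15 - 10*Z (j(Z) = (0 + (3 - 2*Z))*5 = (3 - 2*Z)*5 = 15 - 10*Z)
sqrt(5425 + j(-127)) = sqrt(5425 + (15 - 10*(-127))) = sqrt(5425 + (15 + 1270)) = sqrt(5425 + 1285) = sqrt(6710)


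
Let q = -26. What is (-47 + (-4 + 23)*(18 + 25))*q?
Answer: -20020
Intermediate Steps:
(-47 + (-4 + 23)*(18 + 25))*q = (-47 + (-4 + 23)*(18 + 25))*(-26) = (-47 + 19*43)*(-26) = (-47 + 817)*(-26) = 770*(-26) = -20020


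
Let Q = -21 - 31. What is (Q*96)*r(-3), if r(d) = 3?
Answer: -14976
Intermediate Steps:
Q = -52
(Q*96)*r(-3) = -52*96*3 = -4992*3 = -14976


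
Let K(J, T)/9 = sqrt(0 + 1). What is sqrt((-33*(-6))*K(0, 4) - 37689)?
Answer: I*sqrt(35907) ≈ 189.49*I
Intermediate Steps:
K(J, T) = 9 (K(J, T) = 9*sqrt(0 + 1) = 9*sqrt(1) = 9*1 = 9)
sqrt((-33*(-6))*K(0, 4) - 37689) = sqrt(-33*(-6)*9 - 37689) = sqrt(198*9 - 37689) = sqrt(1782 - 37689) = sqrt(-35907) = I*sqrt(35907)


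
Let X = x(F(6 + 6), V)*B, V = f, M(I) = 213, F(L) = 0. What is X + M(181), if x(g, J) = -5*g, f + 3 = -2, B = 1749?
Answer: 213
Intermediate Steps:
f = -5 (f = -3 - 2 = -5)
V = -5
X = 0 (X = -5*0*1749 = 0*1749 = 0)
X + M(181) = 0 + 213 = 213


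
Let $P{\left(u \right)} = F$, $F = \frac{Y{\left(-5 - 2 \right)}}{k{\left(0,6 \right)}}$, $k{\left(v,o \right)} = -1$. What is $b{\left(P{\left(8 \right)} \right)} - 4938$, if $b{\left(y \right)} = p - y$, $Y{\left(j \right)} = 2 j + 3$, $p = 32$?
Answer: $-4917$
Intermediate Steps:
$Y{\left(j \right)} = 3 + 2 j$
$F = 11$ ($F = \frac{3 + 2 \left(-5 - 2\right)}{-1} = \left(3 + 2 \left(-5 - 2\right)\right) \left(-1\right) = \left(3 + 2 \left(-7\right)\right) \left(-1\right) = \left(3 - 14\right) \left(-1\right) = \left(-11\right) \left(-1\right) = 11$)
$P{\left(u \right)} = 11$
$b{\left(y \right)} = 32 - y$
$b{\left(P{\left(8 \right)} \right)} - 4938 = \left(32 - 11\right) - 4938 = 21 - 4938 = -4917$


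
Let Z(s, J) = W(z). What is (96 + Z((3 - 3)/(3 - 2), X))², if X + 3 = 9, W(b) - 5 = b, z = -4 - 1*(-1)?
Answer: 9604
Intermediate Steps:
z = -3 (z = -4 + 1 = -3)
W(b) = 5 + b
X = 6 (X = -3 + 9 = 6)
Z(s, J) = 2 (Z(s, J) = 5 - 3 = 2)
(96 + Z((3 - 3)/(3 - 2), X))² = (96 + 2)² = 98² = 9604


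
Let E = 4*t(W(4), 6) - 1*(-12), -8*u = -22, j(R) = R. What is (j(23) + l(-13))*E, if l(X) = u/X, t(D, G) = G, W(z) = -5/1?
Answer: 10665/13 ≈ 820.38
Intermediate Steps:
W(z) = -5 (W(z) = -5*1 = -5)
u = 11/4 (u = -1/8*(-22) = 11/4 ≈ 2.7500)
E = 36 (E = 4*6 - 1*(-12) = 24 + 12 = 36)
l(X) = 11/(4*X)
(j(23) + l(-13))*E = (23 + (11/4)/(-13))*36 = (23 + (11/4)*(-1/13))*36 = (23 - 11/52)*36 = (1185/52)*36 = 10665/13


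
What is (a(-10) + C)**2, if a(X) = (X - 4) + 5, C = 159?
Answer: 22500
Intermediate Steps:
a(X) = 1 + X (a(X) = (-4 + X) + 5 = 1 + X)
(a(-10) + C)**2 = ((1 - 10) + 159)**2 = (-9 + 159)**2 = 150**2 = 22500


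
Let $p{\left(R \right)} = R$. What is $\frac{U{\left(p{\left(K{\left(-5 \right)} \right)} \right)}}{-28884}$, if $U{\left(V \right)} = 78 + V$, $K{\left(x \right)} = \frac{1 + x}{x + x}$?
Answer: $- \frac{98}{36105} \approx -0.0027143$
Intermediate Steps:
$K{\left(x \right)} = \frac{1 + x}{2 x}$
$\frac{U{\left(p{\left(K{\left(-5 \right)} \right)} \right)}}{-28884} = \frac{78 + \frac{1 - 5}{2 \left(-5\right)}}{-28884} = \left(78 + \frac{1}{2} \left(- \frac{1}{5}\right) \left(-4\right)\right) \left(- \frac{1}{28884}\right) = \left(78 + \frac{2}{5}\right) \left(- \frac{1}{28884}\right) = \frac{392}{5} \left(- \frac{1}{28884}\right) = - \frac{98}{36105}$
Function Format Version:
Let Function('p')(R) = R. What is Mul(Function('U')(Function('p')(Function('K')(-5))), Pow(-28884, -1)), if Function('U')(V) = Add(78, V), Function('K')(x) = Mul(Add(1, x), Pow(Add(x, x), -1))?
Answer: Rational(-98, 36105) ≈ -0.0027143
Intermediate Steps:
Function('K')(x) = Mul(Rational(1, 2), Pow(x, -1), Add(1, x)) (Function('K')(x) = Mul(Add(1, x), Pow(Mul(2, x), -1)) = Mul(Add(1, x), Mul(Rational(1, 2), Pow(x, -1))) = Mul(Rational(1, 2), Pow(x, -1), Add(1, x)))
Mul(Function('U')(Function('p')(Function('K')(-5))), Pow(-28884, -1)) = Mul(Add(78, Mul(Rational(1, 2), Pow(-5, -1), Add(1, -5))), Pow(-28884, -1)) = Mul(Add(78, Mul(Rational(1, 2), Rational(-1, 5), -4)), Rational(-1, 28884)) = Mul(Add(78, Rational(2, 5)), Rational(-1, 28884)) = Mul(Rational(392, 5), Rational(-1, 28884)) = Rational(-98, 36105)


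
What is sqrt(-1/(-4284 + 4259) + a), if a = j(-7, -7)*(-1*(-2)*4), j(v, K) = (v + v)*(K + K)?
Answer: sqrt(39201)/5 ≈ 39.599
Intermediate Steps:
j(v, K) = 4*K*v (j(v, K) = (2*v)*(2*K) = 4*K*v)
a = 1568 (a = (4*(-7)*(-7))*(-1*(-2)*4) = 196*(2*4) = 196*8 = 1568)
sqrt(-1/(-4284 + 4259) + a) = sqrt(-1/(-4284 + 4259) + 1568) = sqrt(-1/(-25) + 1568) = sqrt(-1*(-1/25) + 1568) = sqrt(1/25 + 1568) = sqrt(39201/25) = sqrt(39201)/5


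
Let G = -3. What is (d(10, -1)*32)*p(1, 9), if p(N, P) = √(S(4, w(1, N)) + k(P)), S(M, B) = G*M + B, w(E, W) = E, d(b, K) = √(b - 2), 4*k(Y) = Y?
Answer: 32*I*√70 ≈ 267.73*I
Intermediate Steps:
k(Y) = Y/4
d(b, K) = √(-2 + b)
S(M, B) = B - 3*M (S(M, B) = -3*M + B = B - 3*M)
p(N, P) = √(-11 + P/4) (p(N, P) = √((1 - 3*4) + P/4) = √((1 - 12) + P/4) = √(-11 + P/4))
(d(10, -1)*32)*p(1, 9) = (√(-2 + 10)*32)*(√(-44 + 9)/2) = (√8*32)*(√(-35)/2) = ((2*√2)*32)*((I*√35)/2) = (64*√2)*(I*√35/2) = 32*I*√70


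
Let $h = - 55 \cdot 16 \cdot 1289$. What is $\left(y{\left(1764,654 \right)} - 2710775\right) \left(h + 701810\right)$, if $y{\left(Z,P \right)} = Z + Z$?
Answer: $1170911399970$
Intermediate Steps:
$y{\left(Z,P \right)} = 2 Z$
$h = -1134320$ ($h = \left(-55\right) 20624 = -1134320$)
$\left(y{\left(1764,654 \right)} - 2710775\right) \left(h + 701810\right) = \left(2 \cdot 1764 - 2710775\right) \left(-1134320 + 701810\right) = \left(3528 - 2710775\right) \left(-432510\right) = \left(-2707247\right) \left(-432510\right) = 1170911399970$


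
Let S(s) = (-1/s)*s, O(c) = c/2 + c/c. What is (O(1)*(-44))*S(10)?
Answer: 66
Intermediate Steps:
O(c) = 1 + c/2 (O(c) = c*(½) + 1 = c/2 + 1 = 1 + c/2)
S(s) = -1
(O(1)*(-44))*S(10) = ((1 + (½)*1)*(-44))*(-1) = ((1 + ½)*(-44))*(-1) = ((3/2)*(-44))*(-1) = -66*(-1) = 66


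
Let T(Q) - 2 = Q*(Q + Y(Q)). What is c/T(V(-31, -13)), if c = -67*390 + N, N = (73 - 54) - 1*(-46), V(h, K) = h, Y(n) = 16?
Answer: -26065/467 ≈ -55.814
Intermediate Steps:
T(Q) = 2 + Q*(16 + Q) (T(Q) = 2 + Q*(Q + 16) = 2 + Q*(16 + Q))
N = 65 (N = 19 + 46 = 65)
c = -26065 (c = -67*390 + 65 = -26130 + 65 = -26065)
c/T(V(-31, -13)) = -26065/(2 + (-31)**2 + 16*(-31)) = -26065/(2 + 961 - 496) = -26065/467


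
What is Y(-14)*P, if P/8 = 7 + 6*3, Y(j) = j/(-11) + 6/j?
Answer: 13000/77 ≈ 168.83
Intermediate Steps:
Y(j) = 6/j - j/11 (Y(j) = j*(-1/11) + 6/j = -j/11 + 6/j = 6/j - j/11)
P = 200 (P = 8*(7 + 6*3) = 8*(7 + 18) = 8*25 = 200)
Y(-14)*P = (6/(-14) - 1/11*(-14))*200 = (6*(-1/14) + 14/11)*200 = (-3/7 + 14/11)*200 = (65/77)*200 = 13000/77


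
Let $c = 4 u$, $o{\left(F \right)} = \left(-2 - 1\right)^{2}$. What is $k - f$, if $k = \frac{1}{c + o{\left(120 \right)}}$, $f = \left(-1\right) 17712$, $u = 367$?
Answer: $\frac{26160625}{1477} \approx 17712.0$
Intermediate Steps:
$o{\left(F \right)} = 9$ ($o{\left(F \right)} = \left(-3\right)^{2} = 9$)
$f = -17712$
$c = 1468$ ($c = 4 \cdot 367 = 1468$)
$k = \frac{1}{1477}$ ($k = \frac{1}{1468 + 9} = \frac{1}{1477} \approx 0.00067705$)
$k - f = \frac{1}{1477} - -17712 = \frac{1}{1477} + 17712 = \frac{26160625}{1477}$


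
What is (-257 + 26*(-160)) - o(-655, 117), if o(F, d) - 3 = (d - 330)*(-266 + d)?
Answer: -36157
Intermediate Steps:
o(F, d) = 3 + (-330 + d)*(-266 + d) (o(F, d) = 3 + (d - 330)*(-266 + d) = 3 + (-330 + d)*(-266 + d))
(-257 + 26*(-160)) - o(-655, 117) = (-257 + 26*(-160)) - (87783 + 117² - 596*117) = (-257 - 4160) - (87783 + 13689 - 69732) = -4417 - 1*31740 = -4417 - 31740 = -36157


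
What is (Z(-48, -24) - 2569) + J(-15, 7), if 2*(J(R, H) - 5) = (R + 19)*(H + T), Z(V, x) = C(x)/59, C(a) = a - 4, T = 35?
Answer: -146348/59 ≈ -2480.5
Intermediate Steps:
C(a) = -4 + a
Z(V, x) = -4/59 + x/59 (Z(V, x) = (-4 + x)/59 = (-4 + x)*(1/59) = -4/59 + x/59)
J(R, H) = 5 + (19 + R)*(35 + H)/2 (J(R, H) = 5 + ((R + 19)*(H + 35))/2 = 5 + ((19 + R)*(35 + H))/2 = 5 + (19 + R)*(35 + H)/2)
(Z(-48, -24) - 2569) + J(-15, 7) = ((-4/59 + (1/59)*(-24)) - 2569) + (675/2 + (19/2)*7 + (35/2)*(-15) + (1/2)*7*(-15)) = ((-4/59 - 24/59) - 2569) + (675/2 + 133/2 - 525/2 - 105/2) = (-28/59 - 2569) + 89 = -151599/59 + 89 = -146348/59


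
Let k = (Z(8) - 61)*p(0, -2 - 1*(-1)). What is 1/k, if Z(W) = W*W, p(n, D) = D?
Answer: -⅓ ≈ -0.33333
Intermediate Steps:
Z(W) = W²
k = -3 (k = (8² - 61)*(-2 - 1*(-1)) = (64 - 61)*(-2 + 1) = 3*(-1) = -3)
1/k = 1/(-3) = -⅓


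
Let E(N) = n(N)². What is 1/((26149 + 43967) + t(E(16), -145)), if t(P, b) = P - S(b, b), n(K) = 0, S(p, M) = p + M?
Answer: 1/70406 ≈ 1.4203e-5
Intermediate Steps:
S(p, M) = M + p
E(N) = 0 (E(N) = 0² = 0)
t(P, b) = P - 2*b (t(P, b) = P - (b + b) = P - 2*b)
1/((26149 + 43967) + t(E(16), -145)) = 1/((26149 + 43967) + (0 - 2*(-145))) = 1/(70116 + (0 + 290)) = 1/(70116 + 290) = 1/70406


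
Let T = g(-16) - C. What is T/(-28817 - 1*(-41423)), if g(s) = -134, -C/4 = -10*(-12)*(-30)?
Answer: -7267/6303 ≈ -1.1529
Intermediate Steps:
C = 14400 (C = -4*(-10*(-12))*(-30) = -480*(-30) = -4*(-3600) = 14400)
T = -14534 (T = -134 - 1*14400 = -134 - 14400 = -14534)
T/(-28817 - 1*(-41423)) = -14534/(-28817 - 1*(-41423)) = -14534/(-28817 + 41423) = -14534/12606 = -14534*1/12606 = -7267/6303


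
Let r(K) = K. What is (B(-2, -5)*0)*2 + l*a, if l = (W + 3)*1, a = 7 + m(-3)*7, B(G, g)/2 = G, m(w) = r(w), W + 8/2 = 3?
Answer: -28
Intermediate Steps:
W = -1 (W = -4 + 3 = -1)
m(w) = w
B(G, g) = 2*G
a = -14 (a = 7 - 3*7 = 7 - 21 = -14)
l = 2 (l = (-1 + 3)*1 = 2*1 = 2)
(B(-2, -5)*0)*2 + l*a = ((2*(-2))*0)*2 + 2*(-14) = -4*0*2 - 28 = 0*2 - 28 = 0 - 28 = -28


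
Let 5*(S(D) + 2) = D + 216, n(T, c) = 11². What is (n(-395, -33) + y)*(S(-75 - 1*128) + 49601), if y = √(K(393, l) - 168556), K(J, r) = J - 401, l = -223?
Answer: 30008968/5 + 496016*I*√42141/5 ≈ 6.0018e+6 + 2.0365e+7*I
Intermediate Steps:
K(J, r) = -401 + J
n(T, c) = 121
y = 2*I*√42141 (y = √((-401 + 393) - 168556) = √(-8 - 168556) = √(-168564) = 2*I*√42141 ≈ 410.57*I)
S(D) = 206/5 + D/5 (S(D) = -2 + (D + 216)/5 = -2 + (216 + D)/5 = -2 + (216/5 + D/5) = 206/5 + D/5)
(n(-395, -33) + y)*(S(-75 - 1*128) + 49601) = (121 + 2*I*√42141)*((206/5 + (-75 - 1*128)/5) + 49601) = (121 + 2*I*√42141)*((206/5 + (-75 - 128)/5) + 49601) = (121 + 2*I*√42141)*((206/5 + (⅕)*(-203)) + 49601) = (121 + 2*I*√42141)*((206/5 - 203/5) + 49601) = (121 + 2*I*√42141)*(⅗ + 49601) = (121 + 2*I*√42141)*(248008/5) = 30008968/5 + 496016*I*√42141/5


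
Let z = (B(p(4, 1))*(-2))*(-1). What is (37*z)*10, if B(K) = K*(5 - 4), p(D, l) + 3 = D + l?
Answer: 1480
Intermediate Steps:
p(D, l) = -3 + D + l (p(D, l) = -3 + (D + l) = -3 + D + l)
B(K) = K (B(K) = K*1 = K)
z = 4 (z = ((-3 + 4 + 1)*(-2))*(-1) = (2*(-2))*(-1) = -4*(-1) = 4)
(37*z)*10 = (37*4)*10 = 148*10 = 1480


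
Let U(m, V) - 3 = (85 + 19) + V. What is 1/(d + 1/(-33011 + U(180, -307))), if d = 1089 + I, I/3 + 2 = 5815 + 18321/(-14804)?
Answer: 491655644/9107570381035 ≈ 5.3983e-5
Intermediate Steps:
U(m, V) = 107 + V (U(m, V) = 3 + ((85 + 19) + V) = 3 + (104 + V) = 107 + V)
I = 258111993/14804 (I = -6 + 3*(5815 + 18321/(-14804)) = -6 + 3*(5815 + 18321*(-1/14804)) = -6 + 3*(5815 - 18321/14804) = -6 + 3*(86066939/14804) = -6 + 258200817/14804 = 258111993/14804 ≈ 17435.)
d = 274233549/14804 (d = 1089 + 258111993/14804 = 274233549/14804 ≈ 18524.)
1/(d + 1/(-33011 + U(180, -307))) = 1/(274233549/14804 + 1/(-33011 + (107 - 307))) = 1/(274233549/14804 + 1/(-33011 - 200)) = 1/(274233549/14804 + 1/(-33211)) = 1/(274233549/14804 - 1/33211) = 1/(9107570381035/491655644) = 491655644/9107570381035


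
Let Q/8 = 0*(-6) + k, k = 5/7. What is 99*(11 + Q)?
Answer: 11583/7 ≈ 1654.7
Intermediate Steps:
k = 5/7 (k = 5*(⅐) = 5/7 ≈ 0.71429)
Q = 40/7 (Q = 8*(0*(-6) + 5/7) = 8*(0 + 5/7) = 8*(5/7) = 40/7 ≈ 5.7143)
99*(11 + Q) = 99*(11 + 40/7) = 99*(117/7) = 11583/7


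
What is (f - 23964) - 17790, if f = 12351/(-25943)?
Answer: -1083236373/25943 ≈ -41755.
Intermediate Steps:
f = -12351/25943 (f = 12351*(-1/25943) = -12351/25943 ≈ -0.47608)
(f - 23964) - 17790 = (-12351/25943 - 23964) - 17790 = -621710403/25943 - 17790 = -1083236373/25943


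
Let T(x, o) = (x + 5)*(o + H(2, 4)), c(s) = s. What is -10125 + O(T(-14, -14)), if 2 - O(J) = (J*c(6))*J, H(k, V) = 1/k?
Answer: -197393/2 ≈ -98697.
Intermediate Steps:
T(x, o) = (½ + o)*(5 + x) (T(x, o) = (x + 5)*(o + 1/2) = (5 + x)*(o + ½) = (5 + x)*(½ + o) = (½ + o)*(5 + x))
O(J) = 2 - 6*J² (O(J) = 2 - J*6*J = 2 - 6*J*J = 2 - 6*J²)
-10125 + O(T(-14, -14)) = -10125 + (2 - 6*(5/2 + (½)*(-14) + 5*(-14) - 14*(-14))²) = -10125 + (2 - 6*(5/2 - 7 - 70 + 196)²) = -10125 + (2 - 6*(243/2)²) = -10125 + (2 - 6*59049/4) = -10125 + (2 - 177147/2) = -10125 - 177143/2 = -197393/2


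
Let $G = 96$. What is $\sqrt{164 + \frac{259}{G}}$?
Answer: $\frac{\sqrt{96018}}{24} \approx 12.911$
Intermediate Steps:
$\sqrt{164 + \frac{259}{G}} = \sqrt{164 + \frac{259}{96}} = \sqrt{\frac{16003}{96}} = \frac{\sqrt{96018}}{24}$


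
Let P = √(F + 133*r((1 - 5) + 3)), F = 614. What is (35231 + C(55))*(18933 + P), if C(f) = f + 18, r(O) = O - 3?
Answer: 668410632 + 35304*√82 ≈ 6.6873e+8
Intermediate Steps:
r(O) = -3 + O
C(f) = 18 + f
P = √82 (P = √(614 + 133*(-3 + ((1 - 5) + 3))) = √(614 + 133*(-3 + (-4 + 3))) = √(614 + 133*(-3 - 1)) = √(614 + 133*(-4)) = √(614 - 532) = √82 ≈ 9.0554)
(35231 + C(55))*(18933 + P) = (35231 + (18 + 55))*(18933 + √82) = (35231 + 73)*(18933 + √82) = 35304*(18933 + √82) = 668410632 + 35304*√82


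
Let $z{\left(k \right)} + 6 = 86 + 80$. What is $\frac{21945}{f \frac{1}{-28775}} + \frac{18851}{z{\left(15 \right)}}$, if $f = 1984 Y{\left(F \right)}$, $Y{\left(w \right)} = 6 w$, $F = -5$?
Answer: $\frac{212826649}{19840} \approx 10727.0$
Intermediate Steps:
$f = -59520$ ($f = 1984 \cdot 6 \left(-5\right) = 1984 \left(-30\right) = -59520$)
$z{\left(k \right)} = 160$ ($z{\left(k \right)} = -6 + \left(86 + 80\right) = -6 + 166 = 160$)
$\frac{21945}{f \frac{1}{-28775}} + \frac{18851}{z{\left(15 \right)}} = \frac{21945}{\left(-59520\right) \frac{1}{-28775}} + \frac{18851}{160} = \frac{21945}{\left(-59520\right) \left(- \frac{1}{28775}\right)} + 18851 \cdot \frac{1}{160} = \frac{21945}{\frac{11904}{5755}} + \frac{18851}{160} = 21945 \cdot \frac{5755}{11904} + \frac{18851}{160} = \frac{42097825}{3968} + \frac{18851}{160} = \frac{212826649}{19840}$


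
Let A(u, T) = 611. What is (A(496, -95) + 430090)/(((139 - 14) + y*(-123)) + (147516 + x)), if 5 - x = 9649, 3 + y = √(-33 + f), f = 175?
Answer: 3310798587/1063500091 + 5886247*√142/2127000182 ≈ 3.1461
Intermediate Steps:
y = -3 + √142 (y = -3 + √(-33 + 175) = -3 + √142 ≈ 8.9164)
x = -9644 (x = 5 - 1*9649 = 5 - 9649 = -9644)
(A(496, -95) + 430090)/(((139 - 14) + y*(-123)) + (147516 + x)) = (611 + 430090)/(((139 - 14) + (-3 + √142)*(-123)) + (147516 - 9644)) = 430701/((125 + (369 - 123*√142)) + 137872) = 430701/((494 - 123*√142) + 137872) = 430701/(138366 - 123*√142)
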